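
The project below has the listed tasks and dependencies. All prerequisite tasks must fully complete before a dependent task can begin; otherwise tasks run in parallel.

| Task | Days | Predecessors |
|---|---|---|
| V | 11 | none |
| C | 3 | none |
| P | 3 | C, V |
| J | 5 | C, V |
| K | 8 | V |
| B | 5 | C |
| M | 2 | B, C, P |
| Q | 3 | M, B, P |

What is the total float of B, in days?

6

V→P→M→Q = 11+3+2+3 = 19 sets the makespan at 19 days.
B finishes as early as 8 and must finish by 14.
Float = 19 − 13 = 6.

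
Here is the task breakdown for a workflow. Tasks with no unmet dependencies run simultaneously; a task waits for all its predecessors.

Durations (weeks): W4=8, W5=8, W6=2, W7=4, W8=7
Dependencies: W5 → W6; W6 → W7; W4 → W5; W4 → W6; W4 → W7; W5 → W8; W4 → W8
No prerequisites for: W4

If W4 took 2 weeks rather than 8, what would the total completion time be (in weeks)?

17

As given, the longest chain is W4→W5→W8 = 8+8+7 = 23, so the finish is 23 weeks.
W4 is on the critical path; changing it to 2 makes that path 17 weeks.
The critical path is still W4→W5→W8; finish is now 17 weeks.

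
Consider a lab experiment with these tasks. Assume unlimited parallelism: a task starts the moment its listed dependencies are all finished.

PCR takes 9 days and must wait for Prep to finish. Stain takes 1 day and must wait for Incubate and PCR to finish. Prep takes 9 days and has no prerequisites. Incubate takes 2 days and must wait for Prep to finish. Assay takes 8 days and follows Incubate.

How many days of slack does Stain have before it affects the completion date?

Critical path: Prep→Incubate→Assay = 9+2+8 = 19, so the finish is 19 days.
Longest path through Stain: 19 days (earliest finish 19, latest finish 19).
Slack of Stain = 18 − 18 = 0 days.

0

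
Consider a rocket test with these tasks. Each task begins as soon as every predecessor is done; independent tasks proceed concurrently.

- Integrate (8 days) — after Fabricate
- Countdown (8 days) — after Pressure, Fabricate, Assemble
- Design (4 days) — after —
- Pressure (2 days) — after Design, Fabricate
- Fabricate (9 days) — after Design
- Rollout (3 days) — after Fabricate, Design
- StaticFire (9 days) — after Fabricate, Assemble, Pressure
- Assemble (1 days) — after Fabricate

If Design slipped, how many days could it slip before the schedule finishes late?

0

Design→Fabricate→Pressure→StaticFire = 4+9+2+9 = 24 sets the makespan at 24 days.
The longest chain containing Design totals 24 days.
Slack of Design = 0 − 0 = 0 days.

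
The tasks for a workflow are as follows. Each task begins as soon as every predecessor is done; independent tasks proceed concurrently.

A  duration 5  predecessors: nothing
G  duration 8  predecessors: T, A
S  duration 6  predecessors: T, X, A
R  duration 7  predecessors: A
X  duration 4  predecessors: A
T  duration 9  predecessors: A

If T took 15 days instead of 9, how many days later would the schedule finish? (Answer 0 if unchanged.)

6

As given, the longest chain is A→T→G = 5+9+8 = 22, so the finish is 22 days.
Since T is critical, the +6 change carries straight to that chain (now 28 days).
No other chain overtakes it, so the finish is 28 days.
Change in finish: 28 − 22 = +6 days.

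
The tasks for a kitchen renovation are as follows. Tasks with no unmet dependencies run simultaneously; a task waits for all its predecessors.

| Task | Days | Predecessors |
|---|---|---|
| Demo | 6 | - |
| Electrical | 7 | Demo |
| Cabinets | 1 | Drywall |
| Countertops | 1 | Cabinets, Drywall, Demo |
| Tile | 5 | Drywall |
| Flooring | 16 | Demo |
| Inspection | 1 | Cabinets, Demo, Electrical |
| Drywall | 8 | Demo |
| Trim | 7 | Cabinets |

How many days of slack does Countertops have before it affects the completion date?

6

Demo→Drywall→Cabinets→Trim = 6+8+1+7 = 22 sets the makespan at 22 days.
Longest path through Countertops: 16 days (earliest finish 16, latest finish 22).
Slack of Countertops = 21 − 15 = 6 days.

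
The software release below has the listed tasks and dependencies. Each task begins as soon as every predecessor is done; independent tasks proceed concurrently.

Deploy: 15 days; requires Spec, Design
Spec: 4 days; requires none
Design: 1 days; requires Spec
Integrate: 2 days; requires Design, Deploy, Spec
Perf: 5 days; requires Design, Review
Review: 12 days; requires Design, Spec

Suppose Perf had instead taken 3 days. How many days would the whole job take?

22

The binding path is Spec→Design→Review→Perf = 4+1+12+5 = 22; finish at 22 days.
Since Perf is critical, the -2 change carries straight to that chain (now 20 days).
The binding chain switches to Spec→Design→Deploy→Integrate = 4+1+15+2 = 22; finish 22 days.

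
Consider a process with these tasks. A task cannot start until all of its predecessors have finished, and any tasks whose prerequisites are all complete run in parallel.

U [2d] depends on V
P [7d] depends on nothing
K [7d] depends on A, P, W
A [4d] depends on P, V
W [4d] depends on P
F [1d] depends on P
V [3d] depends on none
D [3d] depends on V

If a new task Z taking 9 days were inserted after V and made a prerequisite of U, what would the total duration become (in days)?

18

Originally the process takes 18 days.
With Z inserted, U now waits for max(V, Z).
New critical path: P→W→K = 7+4+7 = 18 ⇒ 18 days.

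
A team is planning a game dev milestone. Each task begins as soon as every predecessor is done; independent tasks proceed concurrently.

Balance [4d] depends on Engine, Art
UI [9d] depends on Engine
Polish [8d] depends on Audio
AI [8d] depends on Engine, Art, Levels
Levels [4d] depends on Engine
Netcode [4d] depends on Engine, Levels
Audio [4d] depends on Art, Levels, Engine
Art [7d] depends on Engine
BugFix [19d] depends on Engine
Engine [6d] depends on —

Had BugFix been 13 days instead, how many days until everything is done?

25

The binding path is Engine→BugFix = 6+19 = 25; finish at 25 days.
BugFix lies on that path, so at 13 days the path becomes 19 days.
The binding chain switches to Engine→Art→Audio→Polish = 6+7+4+8 = 25; finish 25 days.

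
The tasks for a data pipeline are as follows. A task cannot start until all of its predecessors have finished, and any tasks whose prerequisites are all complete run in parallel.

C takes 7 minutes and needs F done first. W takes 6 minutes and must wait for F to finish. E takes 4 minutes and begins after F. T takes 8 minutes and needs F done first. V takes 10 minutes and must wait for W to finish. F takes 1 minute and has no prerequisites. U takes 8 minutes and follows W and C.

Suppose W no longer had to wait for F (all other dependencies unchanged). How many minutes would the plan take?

16

Original critical path: F→W→V = 1+6+10 = 17 ⇒ 17 minutes.
Without F→W, W's earliest start moves from 1 to 0.
The longest chain is now F→C→U = 1+7+8 = 16, so the plan takes 16 minutes.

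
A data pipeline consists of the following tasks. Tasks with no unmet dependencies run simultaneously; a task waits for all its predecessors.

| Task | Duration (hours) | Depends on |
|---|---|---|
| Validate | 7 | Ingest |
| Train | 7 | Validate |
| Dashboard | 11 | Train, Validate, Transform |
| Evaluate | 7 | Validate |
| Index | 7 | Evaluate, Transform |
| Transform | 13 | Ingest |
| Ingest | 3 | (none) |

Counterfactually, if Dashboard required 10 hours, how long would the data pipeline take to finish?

Baseline: Ingest→Validate→Train→Dashboard = 3+7+7+11 = 28 → 28 hours.
Since Dashboard is critical, the -1 change carries straight to that chain (now 27 hours).
That remains the longest chain; total 27 hours.

27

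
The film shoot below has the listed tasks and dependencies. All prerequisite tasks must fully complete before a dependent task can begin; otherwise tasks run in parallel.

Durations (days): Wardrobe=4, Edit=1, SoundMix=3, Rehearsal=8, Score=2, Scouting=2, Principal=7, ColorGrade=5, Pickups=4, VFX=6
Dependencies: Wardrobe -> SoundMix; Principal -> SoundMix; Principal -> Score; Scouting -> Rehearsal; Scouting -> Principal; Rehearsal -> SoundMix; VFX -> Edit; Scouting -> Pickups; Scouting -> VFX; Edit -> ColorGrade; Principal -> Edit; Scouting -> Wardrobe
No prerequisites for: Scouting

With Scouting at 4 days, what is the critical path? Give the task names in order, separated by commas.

Scouting, Principal, Edit, ColorGrade

Actual critical path: Scouting→Principal→Edit→ColorGrade = 2+7+1+5 = 15 ⇒ 15 days.
Scouting lies on that path, so at 4 days the path becomes 17 days.
No other chain overtakes it, so the finish is 17 days.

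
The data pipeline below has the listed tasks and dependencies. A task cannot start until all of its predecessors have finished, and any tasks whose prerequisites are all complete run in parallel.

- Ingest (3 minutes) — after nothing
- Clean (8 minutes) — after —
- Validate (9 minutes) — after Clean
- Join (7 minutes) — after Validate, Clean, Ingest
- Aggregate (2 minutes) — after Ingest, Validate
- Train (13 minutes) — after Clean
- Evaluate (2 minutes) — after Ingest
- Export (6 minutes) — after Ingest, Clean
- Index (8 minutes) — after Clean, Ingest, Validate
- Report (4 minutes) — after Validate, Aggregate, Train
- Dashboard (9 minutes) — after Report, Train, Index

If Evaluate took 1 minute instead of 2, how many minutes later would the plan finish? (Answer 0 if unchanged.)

Baseline: Clean→Validate→Index→Dashboard = 8+9+8+9 = 34 → 34 minutes.
Evaluate has 29 minutes of float (longest path through it is 5).
That remains the longest chain; total 34 minutes.
Change in finish: 34 − 34 = +0 minutes.

0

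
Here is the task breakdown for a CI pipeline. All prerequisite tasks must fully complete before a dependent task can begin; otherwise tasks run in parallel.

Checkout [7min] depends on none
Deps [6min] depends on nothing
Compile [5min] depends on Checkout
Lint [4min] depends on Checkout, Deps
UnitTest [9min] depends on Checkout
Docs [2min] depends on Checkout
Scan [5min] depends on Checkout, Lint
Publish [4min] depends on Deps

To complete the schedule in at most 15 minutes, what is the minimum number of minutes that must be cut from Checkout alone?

1

Current finish: 16 minutes; target: 15.
Checkout is on every critical path, so each minute cut from Checkout cuts the finish by one (this holds down to a finish of 15).
Need 16 − 15 = 1 minute off Checkout → Checkout becomes 6 minutes, finish becomes 15.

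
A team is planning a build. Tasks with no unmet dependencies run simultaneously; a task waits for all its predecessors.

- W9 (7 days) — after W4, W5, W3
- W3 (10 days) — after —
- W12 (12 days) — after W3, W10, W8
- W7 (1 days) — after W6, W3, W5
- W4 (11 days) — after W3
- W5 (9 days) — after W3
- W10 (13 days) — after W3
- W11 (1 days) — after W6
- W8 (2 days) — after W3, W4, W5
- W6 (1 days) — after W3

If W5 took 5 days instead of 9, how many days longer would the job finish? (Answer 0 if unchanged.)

The binding path is W3→W4→W8→W12 = 10+11+2+12 = 35; finish at 35 days.
The longest path through W5 is only 33 days, so W5 has float 2.
No other chain overtakes it, so the finish is 35 days.
Change in finish: 35 − 35 = +0 days.

0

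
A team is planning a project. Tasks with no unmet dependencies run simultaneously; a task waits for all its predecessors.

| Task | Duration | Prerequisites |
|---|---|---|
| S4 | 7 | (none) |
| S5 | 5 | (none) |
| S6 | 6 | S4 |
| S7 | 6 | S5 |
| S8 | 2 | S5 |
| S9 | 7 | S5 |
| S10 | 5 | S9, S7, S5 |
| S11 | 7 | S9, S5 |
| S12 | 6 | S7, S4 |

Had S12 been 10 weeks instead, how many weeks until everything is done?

As given, the longest chain is S5→S9→S11 = 5+7+7 = 19, so the finish is 19 weeks.
The longest path through S12 is only 17 weeks, so S12 has float 2.
Now S5→S7→S12 = 5+6+10 = 21 is longest, so the finish becomes 21 weeks.

21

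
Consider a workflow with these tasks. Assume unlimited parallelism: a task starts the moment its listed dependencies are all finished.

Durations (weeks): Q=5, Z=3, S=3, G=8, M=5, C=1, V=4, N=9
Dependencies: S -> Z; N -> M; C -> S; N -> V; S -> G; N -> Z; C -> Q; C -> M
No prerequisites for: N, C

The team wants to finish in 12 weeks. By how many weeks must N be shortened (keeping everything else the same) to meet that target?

2

Current finish: 14 weeks; target: 12.
N is on every critical path, so each week cut from N cuts the finish by one (this holds down to a finish of 12).
Need 14 − 12 = 2 weeks off N → N becomes 7 weeks, finish becomes 12.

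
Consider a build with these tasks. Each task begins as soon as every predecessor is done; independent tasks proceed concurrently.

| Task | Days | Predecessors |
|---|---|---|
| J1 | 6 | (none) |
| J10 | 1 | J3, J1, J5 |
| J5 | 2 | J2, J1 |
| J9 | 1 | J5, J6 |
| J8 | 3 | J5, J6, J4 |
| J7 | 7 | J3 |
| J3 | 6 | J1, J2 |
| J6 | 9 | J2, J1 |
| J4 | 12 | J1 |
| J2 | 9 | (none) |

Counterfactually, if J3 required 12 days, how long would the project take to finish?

Actual critical path: J2→J3→J7 = 9+6+7 = 22 ⇒ 22 days.
J3 is on the critical path; changing it to 12 makes that path 28 days.
That remains the longest chain; total 28 days.

28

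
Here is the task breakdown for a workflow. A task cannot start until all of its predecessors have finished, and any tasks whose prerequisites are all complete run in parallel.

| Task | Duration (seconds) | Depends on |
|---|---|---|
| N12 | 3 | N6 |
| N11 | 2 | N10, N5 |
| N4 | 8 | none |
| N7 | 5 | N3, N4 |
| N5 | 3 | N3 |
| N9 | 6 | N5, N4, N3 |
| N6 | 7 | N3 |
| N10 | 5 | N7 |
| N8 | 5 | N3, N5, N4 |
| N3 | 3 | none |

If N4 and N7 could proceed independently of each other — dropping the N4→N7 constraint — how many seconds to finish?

15

With the dependency in place, N4→N7→N10→N11 = 8+5+5+2 = 20 sets the finish at 20 seconds.
Without N4→N7, N7's earliest start moves from 8 to 3.
After: N3→N7→N10→N11 = 3+5+5+2 = 15 → 15 seconds.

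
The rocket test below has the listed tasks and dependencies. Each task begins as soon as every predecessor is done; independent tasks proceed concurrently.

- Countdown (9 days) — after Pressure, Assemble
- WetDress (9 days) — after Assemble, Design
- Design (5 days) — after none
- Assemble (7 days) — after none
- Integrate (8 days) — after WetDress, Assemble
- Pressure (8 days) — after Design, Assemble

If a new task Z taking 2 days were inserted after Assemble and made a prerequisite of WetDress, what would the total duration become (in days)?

26

Originally the job takes 24 days.
With Z inserted, WetDress now waits for max(Assemble, Design, Z).
New critical path: Assemble→Z→WetDress→Integrate = 7+2+9+8 = 26 ⇒ 26 days.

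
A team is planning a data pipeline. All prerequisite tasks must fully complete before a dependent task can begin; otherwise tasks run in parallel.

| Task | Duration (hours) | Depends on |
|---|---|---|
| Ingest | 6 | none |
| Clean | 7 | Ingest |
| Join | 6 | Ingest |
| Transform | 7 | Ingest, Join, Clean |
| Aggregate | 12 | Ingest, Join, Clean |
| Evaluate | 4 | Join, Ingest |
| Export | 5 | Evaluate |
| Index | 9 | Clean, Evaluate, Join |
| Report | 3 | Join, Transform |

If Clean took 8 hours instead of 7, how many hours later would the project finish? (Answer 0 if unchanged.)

1

Critical path before the change: Ingest→Clean→Aggregate = 6+7+12 = 25 giving 25 hours.
Clean is on the critical path; changing it to 8 makes that path 26 hours.
No other chain overtakes it, so the finish is 26 hours.
Change in finish: 26 − 25 = +1 hours.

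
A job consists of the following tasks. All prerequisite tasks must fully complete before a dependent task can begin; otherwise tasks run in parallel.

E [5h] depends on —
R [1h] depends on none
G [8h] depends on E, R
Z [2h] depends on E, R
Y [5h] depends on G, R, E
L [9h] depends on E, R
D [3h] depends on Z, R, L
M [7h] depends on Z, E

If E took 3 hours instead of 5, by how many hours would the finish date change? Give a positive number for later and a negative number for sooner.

The binding path is E→G→Y = 5+8+5 = 18; finish at 18 hours.
E lies on that path, so at 3 hours the path becomes 16 hours.
The critical path is still E→G→Y; finish is now 16 hours.
Change in finish: 16 − 18 = -2 hours.

-2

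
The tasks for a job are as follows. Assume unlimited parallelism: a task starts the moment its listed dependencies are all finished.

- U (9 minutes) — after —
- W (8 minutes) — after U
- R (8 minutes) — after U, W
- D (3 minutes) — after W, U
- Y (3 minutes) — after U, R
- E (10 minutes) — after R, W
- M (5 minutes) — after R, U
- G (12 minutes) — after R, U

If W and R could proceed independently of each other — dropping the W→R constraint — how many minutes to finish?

29

With the dependency in place, U→W→R→G = 9+8+8+12 = 37 sets the finish at 37 minutes.
Without W→R, R's earliest start moves from 17 to 9.
After: U→R→G = 9+8+12 = 29 → 29 minutes.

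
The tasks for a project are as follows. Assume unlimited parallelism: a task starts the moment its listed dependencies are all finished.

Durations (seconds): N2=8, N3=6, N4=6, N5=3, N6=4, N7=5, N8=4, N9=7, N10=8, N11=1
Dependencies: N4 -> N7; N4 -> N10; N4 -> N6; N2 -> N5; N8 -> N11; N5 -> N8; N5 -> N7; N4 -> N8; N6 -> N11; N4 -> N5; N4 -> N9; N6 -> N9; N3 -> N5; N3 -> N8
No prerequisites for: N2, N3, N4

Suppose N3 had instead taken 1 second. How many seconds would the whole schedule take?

17

Actual critical path: N4→N6→N9 = 6+4+7 = 17 ⇒ 17 seconds.
The longest path through N3 is only 14 seconds, so N3 has float 3.
That remains the longest chain; total 17 seconds.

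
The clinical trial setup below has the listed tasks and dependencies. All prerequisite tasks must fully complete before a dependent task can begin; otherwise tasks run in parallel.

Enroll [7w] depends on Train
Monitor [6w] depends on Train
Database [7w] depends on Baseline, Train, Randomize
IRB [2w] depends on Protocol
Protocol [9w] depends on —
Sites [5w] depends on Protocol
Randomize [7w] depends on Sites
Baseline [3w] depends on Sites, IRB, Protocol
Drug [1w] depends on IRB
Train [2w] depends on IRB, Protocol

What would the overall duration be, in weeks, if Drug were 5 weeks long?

28

Baseline: Protocol→Sites→Randomize→Database = 9+5+7+7 = 28 → 28 weeks.
Drug is off the critical path — its longest chain is 12 weeks, giving 16 of slack.
The critical path is still Protocol→Sites→Randomize→Database; finish is now 28 weeks.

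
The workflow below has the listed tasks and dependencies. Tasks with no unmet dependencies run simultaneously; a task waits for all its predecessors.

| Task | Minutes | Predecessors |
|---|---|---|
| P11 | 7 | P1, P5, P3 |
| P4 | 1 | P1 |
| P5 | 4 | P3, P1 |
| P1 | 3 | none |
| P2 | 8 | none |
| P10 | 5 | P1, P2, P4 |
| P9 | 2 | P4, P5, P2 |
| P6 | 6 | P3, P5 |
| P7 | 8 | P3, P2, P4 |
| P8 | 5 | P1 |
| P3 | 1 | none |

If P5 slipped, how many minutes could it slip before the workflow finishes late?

The longest chain is P2→P7 = 8+8 = 16; overall finish 16 minutes.
P5 finishes as early as 7 and must finish by 9.
So P5 can slip 9 − 7 = 2 minutes.

2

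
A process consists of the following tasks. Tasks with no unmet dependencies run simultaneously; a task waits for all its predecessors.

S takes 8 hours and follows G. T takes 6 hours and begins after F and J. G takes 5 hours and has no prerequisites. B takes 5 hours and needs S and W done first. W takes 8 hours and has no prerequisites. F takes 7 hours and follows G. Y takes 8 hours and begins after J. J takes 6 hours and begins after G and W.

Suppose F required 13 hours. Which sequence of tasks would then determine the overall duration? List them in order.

G, F, T

Baseline: W→J→Y = 8+6+8 = 22 → 22 hours.
F is off the critical path — its longest chain is 18 hours, giving 4 of slack.
The binding chain switches to G→F→T = 5+13+6 = 24; finish 24 hours.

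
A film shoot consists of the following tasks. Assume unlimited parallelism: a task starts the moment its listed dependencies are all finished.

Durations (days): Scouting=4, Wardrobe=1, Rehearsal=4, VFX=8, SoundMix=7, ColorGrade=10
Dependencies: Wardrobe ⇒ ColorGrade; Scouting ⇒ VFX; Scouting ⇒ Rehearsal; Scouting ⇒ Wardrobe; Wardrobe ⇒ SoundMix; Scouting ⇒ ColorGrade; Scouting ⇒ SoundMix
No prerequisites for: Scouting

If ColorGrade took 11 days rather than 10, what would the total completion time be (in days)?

Actual critical path: Scouting→Wardrobe→ColorGrade = 4+1+10 = 15 ⇒ 15 days.
ColorGrade is on the critical path; changing it to 11 makes that path 16 days.
That remains the longest chain; total 16 days.

16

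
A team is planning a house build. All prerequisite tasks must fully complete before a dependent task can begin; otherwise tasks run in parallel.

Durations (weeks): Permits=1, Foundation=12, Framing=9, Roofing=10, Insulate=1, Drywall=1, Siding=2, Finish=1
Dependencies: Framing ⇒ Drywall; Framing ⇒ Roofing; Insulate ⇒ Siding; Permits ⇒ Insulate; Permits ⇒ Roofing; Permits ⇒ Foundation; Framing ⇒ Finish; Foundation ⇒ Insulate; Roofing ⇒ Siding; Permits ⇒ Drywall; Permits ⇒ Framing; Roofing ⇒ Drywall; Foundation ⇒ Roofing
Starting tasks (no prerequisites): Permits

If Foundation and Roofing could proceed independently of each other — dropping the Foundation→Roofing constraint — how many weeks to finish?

22

Before: longest chain Permits→Foundation→Roofing→Siding = 1+12+10+2 = 25, finish 25.
Without Foundation→Roofing, Roofing's earliest start moves from 13 to 10.
New critical path: Permits→Framing→Roofing→Siding = 1+9+10+2 = 22 ⇒ 22 weeks.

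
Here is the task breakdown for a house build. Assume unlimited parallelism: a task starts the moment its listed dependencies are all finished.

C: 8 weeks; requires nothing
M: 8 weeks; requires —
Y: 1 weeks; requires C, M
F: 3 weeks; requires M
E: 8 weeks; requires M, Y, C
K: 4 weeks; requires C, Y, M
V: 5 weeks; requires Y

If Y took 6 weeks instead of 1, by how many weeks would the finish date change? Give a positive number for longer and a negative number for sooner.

Critical path before the change: C→Y→E = 8+1+8 = 17 giving 17 weeks.
Y lies on that path, so at 6 weeks the path becomes 22 weeks.
That remains the longest chain; total 22 weeks.
Change in finish: 22 − 17 = +5 weeks.

5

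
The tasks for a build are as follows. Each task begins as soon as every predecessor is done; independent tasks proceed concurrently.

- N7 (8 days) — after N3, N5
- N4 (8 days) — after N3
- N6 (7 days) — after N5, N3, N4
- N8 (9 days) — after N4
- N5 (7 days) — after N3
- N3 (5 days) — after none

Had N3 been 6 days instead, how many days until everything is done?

As given, the longest chain is N3→N4→N8 = 5+8+9 = 22, so the finish is 22 days.
N3 lies on that path, so at 6 days the path becomes 23 days.
That remains the longest chain; total 23 days.

23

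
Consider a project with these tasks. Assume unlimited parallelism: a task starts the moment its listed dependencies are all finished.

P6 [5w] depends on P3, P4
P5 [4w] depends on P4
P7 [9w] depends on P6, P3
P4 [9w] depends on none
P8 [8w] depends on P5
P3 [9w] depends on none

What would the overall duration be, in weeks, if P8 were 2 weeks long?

Actual critical path: P3→P6→P7 = 9+5+9 = 23 ⇒ 23 weeks.
The longest path through P8 is only 21 weeks, so P8 has float 2.
No other chain overtakes it, so the finish is 23 weeks.

23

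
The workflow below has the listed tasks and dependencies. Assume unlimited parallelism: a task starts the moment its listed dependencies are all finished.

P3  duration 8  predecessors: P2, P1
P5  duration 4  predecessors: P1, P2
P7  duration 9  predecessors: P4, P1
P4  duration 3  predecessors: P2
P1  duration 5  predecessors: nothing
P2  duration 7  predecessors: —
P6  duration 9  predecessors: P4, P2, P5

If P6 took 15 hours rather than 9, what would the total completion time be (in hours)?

26

As given, the longest chain is P2→P5→P6 = 7+4+9 = 20, so the finish is 20 hours.
P6 lies on that path, so at 15 hours the path becomes 26 hours.
That remains the longest chain; total 26 hours.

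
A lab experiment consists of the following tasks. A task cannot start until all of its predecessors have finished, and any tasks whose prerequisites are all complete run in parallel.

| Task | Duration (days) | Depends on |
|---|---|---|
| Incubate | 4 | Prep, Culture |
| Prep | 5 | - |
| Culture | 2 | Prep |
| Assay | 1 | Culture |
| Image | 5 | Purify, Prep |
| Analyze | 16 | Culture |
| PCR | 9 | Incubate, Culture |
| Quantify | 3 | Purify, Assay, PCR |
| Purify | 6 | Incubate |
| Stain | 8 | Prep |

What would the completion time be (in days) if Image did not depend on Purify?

23

With the dependency in place, Prep→Culture→Incubate→PCR→Quantify = 5+2+4+9+3 = 23 sets the finish at 23 days.
Without Purify→Image, Image's earliest start moves from 17 to 5.
After: Prep→Culture→Incubate→PCR→Quantify = 5+2+4+9+3 = 23 → 23 days.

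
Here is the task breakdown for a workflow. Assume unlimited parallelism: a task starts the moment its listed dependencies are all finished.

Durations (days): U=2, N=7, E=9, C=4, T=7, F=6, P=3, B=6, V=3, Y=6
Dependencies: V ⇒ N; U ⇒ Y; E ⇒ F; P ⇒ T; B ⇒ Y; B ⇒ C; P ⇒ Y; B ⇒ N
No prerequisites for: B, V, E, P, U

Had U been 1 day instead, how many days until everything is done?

The binding path is E→F = 9+6 = 15; finish at 15 days.
The longest path through U is only 8 days, so U has float 7.
That remains the longest chain; total 15 days.

15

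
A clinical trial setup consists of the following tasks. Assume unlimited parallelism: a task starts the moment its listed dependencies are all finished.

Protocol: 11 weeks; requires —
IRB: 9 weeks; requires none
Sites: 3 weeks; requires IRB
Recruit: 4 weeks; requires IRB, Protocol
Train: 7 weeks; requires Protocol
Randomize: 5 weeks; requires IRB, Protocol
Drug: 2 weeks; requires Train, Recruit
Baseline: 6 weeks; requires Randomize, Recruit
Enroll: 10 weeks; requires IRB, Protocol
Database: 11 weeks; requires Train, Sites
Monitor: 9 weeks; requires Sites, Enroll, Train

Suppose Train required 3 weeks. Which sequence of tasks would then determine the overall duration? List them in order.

Protocol, Enroll, Monitor

As given, the longest chain is Protocol→Enroll→Monitor = 11+10+9 = 30, so the finish is 30 weeks.
The longest path through Train is only 29 weeks, so Train has float 1.
The critical path is still Protocol→Enroll→Monitor; finish is now 30 weeks.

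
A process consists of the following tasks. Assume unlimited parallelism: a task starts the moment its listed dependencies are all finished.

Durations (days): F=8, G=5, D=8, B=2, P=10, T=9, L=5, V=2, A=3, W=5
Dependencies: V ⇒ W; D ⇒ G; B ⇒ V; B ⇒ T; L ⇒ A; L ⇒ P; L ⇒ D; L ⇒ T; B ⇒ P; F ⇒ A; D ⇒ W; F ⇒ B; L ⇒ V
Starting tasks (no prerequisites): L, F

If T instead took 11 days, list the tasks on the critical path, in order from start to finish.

F, B, T

Baseline: F→B→P = 8+2+10 = 20 → 20 days.
T has 1 day of float (longest path through it is 19).
The binding chain switches to F→B→T = 8+2+11 = 21; finish 21 days.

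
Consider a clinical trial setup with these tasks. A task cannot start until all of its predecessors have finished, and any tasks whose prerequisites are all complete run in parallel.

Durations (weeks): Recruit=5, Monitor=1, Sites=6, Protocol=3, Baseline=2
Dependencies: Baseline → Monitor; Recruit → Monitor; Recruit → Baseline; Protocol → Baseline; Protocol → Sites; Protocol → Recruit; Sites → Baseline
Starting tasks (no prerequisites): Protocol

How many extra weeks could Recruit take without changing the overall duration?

Critical path: Protocol→Sites→Baseline→Monitor = 3+6+2+1 = 12, so the finish is 12 weeks.
The longest chain containing Recruit totals 11 weeks.
So Recruit can slip 9 − 8 = 1 week.

1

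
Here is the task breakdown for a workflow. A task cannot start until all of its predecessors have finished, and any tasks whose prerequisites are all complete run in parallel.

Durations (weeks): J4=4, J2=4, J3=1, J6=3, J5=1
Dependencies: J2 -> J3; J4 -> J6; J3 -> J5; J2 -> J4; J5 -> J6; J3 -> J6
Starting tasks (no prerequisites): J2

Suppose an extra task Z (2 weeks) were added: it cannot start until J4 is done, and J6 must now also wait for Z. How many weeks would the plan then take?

13

Originally the plan takes 11 weeks.
With Z inserted, J6 now waits for max(J5, J4, J3, Z).
New critical path: J2→J4→Z→J6 = 4+4+2+3 = 13 ⇒ 13 weeks.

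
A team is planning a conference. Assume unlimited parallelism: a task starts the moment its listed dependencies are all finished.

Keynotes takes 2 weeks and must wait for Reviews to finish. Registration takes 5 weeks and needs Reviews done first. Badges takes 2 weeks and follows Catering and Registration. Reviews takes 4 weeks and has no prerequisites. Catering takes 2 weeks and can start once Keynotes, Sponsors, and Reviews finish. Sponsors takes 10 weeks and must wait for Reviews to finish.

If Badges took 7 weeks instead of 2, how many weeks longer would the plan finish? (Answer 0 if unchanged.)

5

The binding path is Reviews→Sponsors→Catering→Badges = 4+10+2+2 = 18; finish at 18 weeks.
Badges lies on that path, so at 7 weeks the path becomes 23 weeks.
No other chain overtakes it, so the finish is 23 weeks.
Change in finish: 23 − 18 = +5 weeks.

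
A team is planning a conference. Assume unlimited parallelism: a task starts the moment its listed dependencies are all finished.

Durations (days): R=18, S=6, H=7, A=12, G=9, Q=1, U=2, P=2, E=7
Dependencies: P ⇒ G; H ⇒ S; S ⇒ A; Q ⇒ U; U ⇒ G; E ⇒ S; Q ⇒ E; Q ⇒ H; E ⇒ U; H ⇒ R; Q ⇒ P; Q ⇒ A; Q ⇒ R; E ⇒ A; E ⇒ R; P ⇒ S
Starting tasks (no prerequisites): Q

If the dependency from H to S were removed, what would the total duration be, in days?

26

With the dependency in place, Q→H→S→A = 1+7+6+12 = 26 sets the finish at 26 days.
Dropping H→S doesn't change S's earliest start (8); another predecessor still binds.
After: Q→H→R = 1+7+18 = 26 → 26 days.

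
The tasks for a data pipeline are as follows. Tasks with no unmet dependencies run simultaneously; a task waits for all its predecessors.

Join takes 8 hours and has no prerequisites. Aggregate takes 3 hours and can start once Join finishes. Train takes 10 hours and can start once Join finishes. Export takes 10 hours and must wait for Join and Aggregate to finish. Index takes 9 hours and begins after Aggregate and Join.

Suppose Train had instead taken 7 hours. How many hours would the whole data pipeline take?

Critical path before the change: Join→Aggregate→Export = 8+3+10 = 21 giving 21 hours.
The longest path through Train is only 18 hours, so Train has float 3.
That remains the longest chain; total 21 hours.

21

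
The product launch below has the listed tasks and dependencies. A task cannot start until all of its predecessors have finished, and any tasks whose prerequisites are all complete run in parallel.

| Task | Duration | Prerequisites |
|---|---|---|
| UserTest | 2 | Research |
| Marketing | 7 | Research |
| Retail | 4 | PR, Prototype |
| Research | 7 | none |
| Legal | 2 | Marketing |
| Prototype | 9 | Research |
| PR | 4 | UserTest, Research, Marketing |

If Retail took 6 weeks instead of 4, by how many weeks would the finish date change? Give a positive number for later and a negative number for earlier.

Critical path before the change: Research→Marketing→PR→Retail = 7+7+4+4 = 22 giving 22 weeks.
Retail lies on that path, so at 6 weeks the path becomes 24 weeks.
That remains the longest chain; total 24 weeks.
Change in finish: 24 − 22 = +2 weeks.

2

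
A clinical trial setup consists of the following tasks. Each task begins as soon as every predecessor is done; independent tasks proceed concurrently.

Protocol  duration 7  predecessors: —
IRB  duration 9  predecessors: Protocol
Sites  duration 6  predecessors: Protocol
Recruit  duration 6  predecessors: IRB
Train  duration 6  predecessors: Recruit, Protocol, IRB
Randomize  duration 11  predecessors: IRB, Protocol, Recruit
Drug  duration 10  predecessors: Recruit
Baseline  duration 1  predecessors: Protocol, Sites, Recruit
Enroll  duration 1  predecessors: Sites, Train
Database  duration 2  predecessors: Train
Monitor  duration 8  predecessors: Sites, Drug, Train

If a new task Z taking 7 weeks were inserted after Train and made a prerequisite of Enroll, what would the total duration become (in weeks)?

40

Originally the job takes 40 weeks.
With Z inserted, Enroll now waits for max(Sites, Train, Z).
New critical path: Protocol→IRB→Recruit→Drug→Monitor = 7+9+6+10+8 = 40 ⇒ 40 weeks.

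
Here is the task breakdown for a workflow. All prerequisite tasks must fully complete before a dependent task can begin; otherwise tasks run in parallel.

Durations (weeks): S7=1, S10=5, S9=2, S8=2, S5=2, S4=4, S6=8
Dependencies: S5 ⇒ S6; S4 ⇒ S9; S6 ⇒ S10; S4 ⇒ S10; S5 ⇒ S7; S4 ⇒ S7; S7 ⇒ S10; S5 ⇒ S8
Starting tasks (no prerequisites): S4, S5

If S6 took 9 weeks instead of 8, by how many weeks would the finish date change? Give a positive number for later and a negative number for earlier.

1

The binding path is S5→S6→S10 = 2+8+5 = 15; finish at 15 weeks.
Since S6 is critical, the +1 change carries straight to that chain (now 16 weeks).
That remains the longest chain; total 16 weeks.
Change in finish: 16 − 15 = +1 weeks.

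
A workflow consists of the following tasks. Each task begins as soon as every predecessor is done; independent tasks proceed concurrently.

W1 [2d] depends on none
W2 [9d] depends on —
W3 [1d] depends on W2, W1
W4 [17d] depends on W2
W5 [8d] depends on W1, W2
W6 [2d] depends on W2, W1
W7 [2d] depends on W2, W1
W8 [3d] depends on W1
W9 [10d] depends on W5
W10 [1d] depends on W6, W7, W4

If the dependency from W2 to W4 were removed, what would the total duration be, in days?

With the dependency in place, W2→W4→W10 = 9+17+1 = 27 sets the finish at 27 days.
Without W2→W4, W4's earliest start moves from 9 to 0.
After: W2→W5→W9 = 9+8+10 = 27 → 27 days.

27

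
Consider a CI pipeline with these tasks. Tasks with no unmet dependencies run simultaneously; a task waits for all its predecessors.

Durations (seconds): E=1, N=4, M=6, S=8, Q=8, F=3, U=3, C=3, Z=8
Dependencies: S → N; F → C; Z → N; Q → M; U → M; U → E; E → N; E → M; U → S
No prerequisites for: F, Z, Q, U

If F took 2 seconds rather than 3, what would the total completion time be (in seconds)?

15

Critical path before the change: U→S→N = 3+8+4 = 15 giving 15 seconds.
F has 9 seconds of float (longest path through it is 6).
No other chain overtakes it, so the finish is 15 seconds.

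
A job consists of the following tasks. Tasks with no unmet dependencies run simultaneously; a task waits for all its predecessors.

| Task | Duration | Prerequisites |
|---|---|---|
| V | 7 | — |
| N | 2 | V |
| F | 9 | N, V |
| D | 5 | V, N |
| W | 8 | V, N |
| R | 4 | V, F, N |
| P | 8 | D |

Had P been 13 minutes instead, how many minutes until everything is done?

27

Critical path before the change: V→N→D→P = 7+2+5+8 = 22 giving 22 minutes.
Since P is critical, the +5 change carries straight to that chain (now 27 minutes).
That remains the longest chain; total 27 minutes.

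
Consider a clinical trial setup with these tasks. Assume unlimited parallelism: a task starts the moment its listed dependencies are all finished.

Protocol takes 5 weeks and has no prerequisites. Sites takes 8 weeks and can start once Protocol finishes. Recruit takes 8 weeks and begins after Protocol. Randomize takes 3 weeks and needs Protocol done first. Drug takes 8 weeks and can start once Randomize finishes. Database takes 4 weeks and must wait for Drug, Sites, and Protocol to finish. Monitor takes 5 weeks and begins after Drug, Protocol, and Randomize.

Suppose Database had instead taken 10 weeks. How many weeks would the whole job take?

The binding path is Protocol→Randomize→Drug→Monitor = 5+3+8+5 = 21; finish at 21 weeks.
Database is off the critical path — its longest chain is 20 weeks, giving 1 of slack.
Now Protocol→Randomize→Drug→Database = 5+3+8+10 = 26 is longest, so the finish becomes 26 weeks.

26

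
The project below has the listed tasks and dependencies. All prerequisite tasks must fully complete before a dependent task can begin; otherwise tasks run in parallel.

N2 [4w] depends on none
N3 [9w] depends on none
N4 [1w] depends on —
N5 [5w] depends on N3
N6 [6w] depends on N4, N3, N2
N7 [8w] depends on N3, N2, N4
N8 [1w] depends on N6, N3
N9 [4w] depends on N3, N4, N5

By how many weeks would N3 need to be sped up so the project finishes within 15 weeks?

3

Current finish: 18 weeks; target: 15.
N3 is on every critical path, so each week cut from N3 cuts the finish by one (this holds down to a finish of 12).
Need 18 − 15 = 3 weeks off N3 → N3 becomes 6 weeks, finish becomes 15.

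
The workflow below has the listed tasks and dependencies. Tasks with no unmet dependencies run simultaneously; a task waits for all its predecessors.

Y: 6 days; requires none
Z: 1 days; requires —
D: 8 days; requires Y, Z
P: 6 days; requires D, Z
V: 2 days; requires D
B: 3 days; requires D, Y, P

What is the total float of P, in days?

Y→D→P→B = 6+8+6+3 = 23 sets the makespan at 23 days.
Longest path through P: 23 days (earliest finish 20, latest finish 20).
Float = 23 − 23 = 0.

0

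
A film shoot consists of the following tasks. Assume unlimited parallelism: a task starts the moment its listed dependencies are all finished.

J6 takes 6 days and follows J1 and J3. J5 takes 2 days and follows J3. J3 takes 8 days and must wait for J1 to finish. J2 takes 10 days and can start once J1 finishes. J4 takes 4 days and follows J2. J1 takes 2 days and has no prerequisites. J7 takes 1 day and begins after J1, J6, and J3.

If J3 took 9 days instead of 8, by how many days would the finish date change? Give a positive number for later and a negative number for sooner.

1

Actual critical path: J1→J3→J6→J7 = 2+8+6+1 = 17 ⇒ 17 days.
J3 lies on that path, so at 9 days the path becomes 18 days.
The critical path is still J1→J3→J6→J7; finish is now 18 days.
Change in finish: 18 − 17 = +1 days.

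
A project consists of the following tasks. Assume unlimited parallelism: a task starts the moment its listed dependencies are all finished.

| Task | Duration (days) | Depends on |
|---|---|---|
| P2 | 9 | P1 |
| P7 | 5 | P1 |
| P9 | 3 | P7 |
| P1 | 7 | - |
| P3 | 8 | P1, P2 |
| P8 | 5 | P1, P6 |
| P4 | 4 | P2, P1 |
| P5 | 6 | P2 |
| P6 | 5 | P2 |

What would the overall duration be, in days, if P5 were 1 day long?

26

Critical path before the change: P1→P2→P6→P8 = 7+9+5+5 = 26 giving 26 days.
The longest path through P5 is only 22 days, so P5 has float 4.
No other chain overtakes it, so the finish is 26 days.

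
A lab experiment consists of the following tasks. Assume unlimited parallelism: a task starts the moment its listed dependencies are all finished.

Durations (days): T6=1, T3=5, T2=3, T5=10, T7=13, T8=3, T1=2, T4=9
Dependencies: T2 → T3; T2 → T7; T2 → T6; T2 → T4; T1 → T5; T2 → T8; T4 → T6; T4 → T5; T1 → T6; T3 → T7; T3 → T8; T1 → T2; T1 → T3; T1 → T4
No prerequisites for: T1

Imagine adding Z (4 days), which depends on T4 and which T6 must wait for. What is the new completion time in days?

Originally the plan takes 24 days.
With Z inserted, T6 now waits for max(T4, T2, T1, Z).
New critical path: T1→T2→T4→T5 = 2+3+9+10 = 24 ⇒ 24 days.

24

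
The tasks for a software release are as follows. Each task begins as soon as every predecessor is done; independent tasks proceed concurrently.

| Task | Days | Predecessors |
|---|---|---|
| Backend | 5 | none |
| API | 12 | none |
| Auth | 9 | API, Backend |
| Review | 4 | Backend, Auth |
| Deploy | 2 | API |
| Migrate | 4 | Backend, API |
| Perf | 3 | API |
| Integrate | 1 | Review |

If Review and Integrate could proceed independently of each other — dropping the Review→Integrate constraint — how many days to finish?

Original critical path: API→Auth→Review→Integrate = 12+9+4+1 = 26 ⇒ 26 days.
Without Review→Integrate, Integrate's earliest start moves from 25 to 0.
New critical path: API→Auth→Review = 12+9+4 = 25 ⇒ 25 days.

25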